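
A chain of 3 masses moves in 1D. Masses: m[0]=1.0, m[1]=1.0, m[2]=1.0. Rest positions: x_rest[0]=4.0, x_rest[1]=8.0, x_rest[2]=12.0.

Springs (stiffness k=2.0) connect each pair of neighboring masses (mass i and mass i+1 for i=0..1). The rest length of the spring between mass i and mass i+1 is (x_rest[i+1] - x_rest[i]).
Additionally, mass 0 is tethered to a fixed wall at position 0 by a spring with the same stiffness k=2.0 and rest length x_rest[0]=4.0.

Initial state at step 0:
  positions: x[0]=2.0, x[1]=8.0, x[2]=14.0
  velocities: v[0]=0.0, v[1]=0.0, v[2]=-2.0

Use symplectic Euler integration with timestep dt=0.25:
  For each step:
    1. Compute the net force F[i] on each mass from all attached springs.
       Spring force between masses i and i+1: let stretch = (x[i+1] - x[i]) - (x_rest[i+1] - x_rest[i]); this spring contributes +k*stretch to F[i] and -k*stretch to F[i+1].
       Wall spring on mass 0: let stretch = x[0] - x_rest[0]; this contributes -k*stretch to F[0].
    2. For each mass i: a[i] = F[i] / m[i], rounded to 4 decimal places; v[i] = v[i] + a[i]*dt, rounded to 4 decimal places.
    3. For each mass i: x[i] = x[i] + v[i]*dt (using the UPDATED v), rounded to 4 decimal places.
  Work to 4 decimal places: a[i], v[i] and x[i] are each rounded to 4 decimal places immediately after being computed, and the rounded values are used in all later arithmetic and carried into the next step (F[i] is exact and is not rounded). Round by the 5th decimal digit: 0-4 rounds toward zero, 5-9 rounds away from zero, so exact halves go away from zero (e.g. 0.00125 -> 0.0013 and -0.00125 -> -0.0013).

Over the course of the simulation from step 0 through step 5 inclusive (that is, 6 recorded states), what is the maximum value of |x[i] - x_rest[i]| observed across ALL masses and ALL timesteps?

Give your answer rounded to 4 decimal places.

Answer: 2.2175

Derivation:
Step 0: x=[2.0000 8.0000 14.0000] v=[0.0000 0.0000 -2.0000]
Step 1: x=[2.5000 8.0000 13.2500] v=[2.0000 0.0000 -3.0000]
Step 2: x=[3.3750 7.9688 12.3438] v=[3.5000 -0.1250 -3.6250]
Step 3: x=[4.4024 7.9102 11.3907] v=[4.1094 -0.2344 -3.8125]
Step 4: x=[5.3179 7.8482 10.5025] v=[3.6621 -0.2481 -3.5528]
Step 5: x=[5.8850 7.8017 9.7825] v=[2.2683 -0.1861 -2.8800]
Max displacement = 2.2175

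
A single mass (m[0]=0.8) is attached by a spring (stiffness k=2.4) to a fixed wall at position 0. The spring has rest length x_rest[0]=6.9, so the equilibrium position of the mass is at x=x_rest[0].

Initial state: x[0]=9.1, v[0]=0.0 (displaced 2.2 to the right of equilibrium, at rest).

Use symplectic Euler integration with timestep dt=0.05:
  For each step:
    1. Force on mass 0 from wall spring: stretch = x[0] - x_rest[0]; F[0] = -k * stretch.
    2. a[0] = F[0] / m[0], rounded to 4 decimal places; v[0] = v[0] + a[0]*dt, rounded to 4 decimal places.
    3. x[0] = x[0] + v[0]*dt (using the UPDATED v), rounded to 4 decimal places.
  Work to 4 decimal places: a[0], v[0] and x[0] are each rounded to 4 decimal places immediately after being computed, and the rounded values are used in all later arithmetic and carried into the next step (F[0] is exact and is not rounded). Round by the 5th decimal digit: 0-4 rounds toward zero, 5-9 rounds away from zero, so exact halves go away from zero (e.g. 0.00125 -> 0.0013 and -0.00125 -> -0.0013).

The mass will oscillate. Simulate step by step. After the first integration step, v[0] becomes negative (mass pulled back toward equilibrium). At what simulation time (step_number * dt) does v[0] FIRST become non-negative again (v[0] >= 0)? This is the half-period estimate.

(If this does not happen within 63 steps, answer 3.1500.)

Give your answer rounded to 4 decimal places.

Answer: 1.8500

Derivation:
Step 0: x=[9.1000] v=[0.0000]
Step 1: x=[9.0835] v=[-0.3300]
Step 2: x=[9.0506] v=[-0.6575]
Step 3: x=[9.0016] v=[-0.9801]
Step 4: x=[8.9368] v=[-1.2953]
Step 5: x=[8.8568] v=[-1.6008]
Step 6: x=[8.7621] v=[-1.8943]
Step 7: x=[8.6534] v=[-2.1736]
Step 8: x=[8.5316] v=[-2.4366]
Step 9: x=[8.3975] v=[-2.6813]
Step 10: x=[8.2522] v=[-2.9059]
Step 11: x=[8.0968] v=[-3.1087]
Step 12: x=[7.9324] v=[-3.2882]
Step 13: x=[7.7602] v=[-3.4431]
Step 14: x=[7.5816] v=[-3.5721]
Step 15: x=[7.3979] v=[-3.6743]
Step 16: x=[7.2105] v=[-3.7490]
Step 17: x=[7.0207] v=[-3.7956]
Step 18: x=[6.8300] v=[-3.8137]
Step 19: x=[6.6398] v=[-3.8032]
Step 20: x=[6.4516] v=[-3.7642]
Step 21: x=[6.2668] v=[-3.6969]
Step 22: x=[6.0867] v=[-3.6019]
Step 23: x=[5.9127] v=[-3.4799]
Step 24: x=[5.7461] v=[-3.3318]
Step 25: x=[5.5882] v=[-3.1587]
Step 26: x=[5.4401] v=[-2.9619]
Step 27: x=[5.3030] v=[-2.7429]
Step 28: x=[5.1778] v=[-2.5034]
Step 29: x=[5.0655] v=[-2.2451]
Step 30: x=[4.9670] v=[-1.9699]
Step 31: x=[4.8830] v=[-1.6800]
Step 32: x=[4.8141] v=[-1.3775]
Step 33: x=[4.7609] v=[-1.0646]
Step 34: x=[4.7237] v=[-0.7437]
Step 35: x=[4.7028] v=[-0.4173]
Step 36: x=[4.6984] v=[-0.0877]
Step 37: x=[4.7105] v=[0.2425]
First v>=0 after going negative at step 37, time=1.8500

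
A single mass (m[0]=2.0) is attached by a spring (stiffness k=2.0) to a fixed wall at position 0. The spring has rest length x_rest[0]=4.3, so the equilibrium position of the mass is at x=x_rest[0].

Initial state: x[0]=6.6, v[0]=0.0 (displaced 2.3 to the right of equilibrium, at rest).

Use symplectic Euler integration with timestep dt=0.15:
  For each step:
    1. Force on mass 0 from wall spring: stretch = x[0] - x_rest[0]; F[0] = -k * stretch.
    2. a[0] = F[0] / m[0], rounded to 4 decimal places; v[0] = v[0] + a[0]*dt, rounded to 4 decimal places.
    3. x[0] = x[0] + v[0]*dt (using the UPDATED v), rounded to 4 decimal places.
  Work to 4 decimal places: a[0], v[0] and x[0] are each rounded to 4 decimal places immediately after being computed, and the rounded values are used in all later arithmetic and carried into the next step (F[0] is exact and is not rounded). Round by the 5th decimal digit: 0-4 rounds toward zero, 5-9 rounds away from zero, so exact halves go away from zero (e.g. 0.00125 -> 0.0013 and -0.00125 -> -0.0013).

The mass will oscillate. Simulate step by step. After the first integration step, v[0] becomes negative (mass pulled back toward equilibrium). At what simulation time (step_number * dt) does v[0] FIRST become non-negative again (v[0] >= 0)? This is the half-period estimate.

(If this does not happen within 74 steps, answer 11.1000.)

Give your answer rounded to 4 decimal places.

Answer: 3.1500

Derivation:
Step 0: x=[6.6000] v=[0.0000]
Step 1: x=[6.5483] v=[-0.3450]
Step 2: x=[6.4460] v=[-0.6822]
Step 3: x=[6.2954] v=[-1.0041]
Step 4: x=[6.0999] v=[-1.3034]
Step 5: x=[5.8639] v=[-1.5734]
Step 6: x=[5.5927] v=[-1.8080]
Step 7: x=[5.2924] v=[-2.0019]
Step 8: x=[4.9698] v=[-2.1508]
Step 9: x=[4.6321] v=[-2.2513]
Step 10: x=[4.2869] v=[-2.3011]
Step 11: x=[3.9420] v=[-2.2991]
Step 12: x=[3.6052] v=[-2.2454]
Step 13: x=[3.2840] v=[-2.1412]
Step 14: x=[2.9857] v=[-1.9888]
Step 15: x=[2.7169] v=[-1.7917]
Step 16: x=[2.4838] v=[-1.5542]
Step 17: x=[2.2915] v=[-1.2818]
Step 18: x=[2.1444] v=[-0.9805]
Step 19: x=[2.0458] v=[-0.6572]
Step 20: x=[1.9979] v=[-0.3191]
Step 21: x=[2.0018] v=[0.0262]
First v>=0 after going negative at step 21, time=3.1500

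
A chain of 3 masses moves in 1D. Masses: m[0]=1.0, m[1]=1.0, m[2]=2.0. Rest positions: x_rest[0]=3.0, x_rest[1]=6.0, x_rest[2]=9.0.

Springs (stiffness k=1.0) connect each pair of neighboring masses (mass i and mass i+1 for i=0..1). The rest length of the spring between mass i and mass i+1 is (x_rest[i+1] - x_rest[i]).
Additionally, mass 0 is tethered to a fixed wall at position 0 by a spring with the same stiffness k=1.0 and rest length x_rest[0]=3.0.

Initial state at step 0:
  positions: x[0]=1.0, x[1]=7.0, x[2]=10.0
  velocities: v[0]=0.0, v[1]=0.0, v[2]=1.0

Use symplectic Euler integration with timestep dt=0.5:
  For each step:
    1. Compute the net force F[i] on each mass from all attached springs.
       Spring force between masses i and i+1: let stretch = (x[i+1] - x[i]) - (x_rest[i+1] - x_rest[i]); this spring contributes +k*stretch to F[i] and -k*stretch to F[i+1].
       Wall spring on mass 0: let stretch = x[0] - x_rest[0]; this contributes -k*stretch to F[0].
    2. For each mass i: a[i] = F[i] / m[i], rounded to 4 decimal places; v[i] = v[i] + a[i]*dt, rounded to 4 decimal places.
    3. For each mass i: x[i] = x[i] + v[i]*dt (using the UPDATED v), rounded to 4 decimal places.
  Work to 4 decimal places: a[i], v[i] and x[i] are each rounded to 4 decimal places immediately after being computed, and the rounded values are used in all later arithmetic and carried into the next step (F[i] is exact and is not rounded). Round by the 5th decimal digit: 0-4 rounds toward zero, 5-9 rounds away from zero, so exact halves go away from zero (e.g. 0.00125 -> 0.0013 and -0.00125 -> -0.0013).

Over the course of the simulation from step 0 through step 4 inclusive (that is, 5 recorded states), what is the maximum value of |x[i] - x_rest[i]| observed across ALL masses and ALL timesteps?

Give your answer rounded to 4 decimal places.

Answer: 2.0802

Derivation:
Step 0: x=[1.0000 7.0000 10.0000] v=[0.0000 0.0000 1.0000]
Step 1: x=[2.2500 6.2500 10.5000] v=[2.5000 -1.5000 1.0000]
Step 2: x=[3.9375 5.5625 10.8438] v=[3.3750 -1.3750 0.6875]
Step 3: x=[5.0469 5.7891 10.9024] v=[2.2188 0.4532 0.1172]
Step 4: x=[5.0802 7.1085 10.6968] v=[0.0665 2.6388 -0.4112]
Max displacement = 2.0802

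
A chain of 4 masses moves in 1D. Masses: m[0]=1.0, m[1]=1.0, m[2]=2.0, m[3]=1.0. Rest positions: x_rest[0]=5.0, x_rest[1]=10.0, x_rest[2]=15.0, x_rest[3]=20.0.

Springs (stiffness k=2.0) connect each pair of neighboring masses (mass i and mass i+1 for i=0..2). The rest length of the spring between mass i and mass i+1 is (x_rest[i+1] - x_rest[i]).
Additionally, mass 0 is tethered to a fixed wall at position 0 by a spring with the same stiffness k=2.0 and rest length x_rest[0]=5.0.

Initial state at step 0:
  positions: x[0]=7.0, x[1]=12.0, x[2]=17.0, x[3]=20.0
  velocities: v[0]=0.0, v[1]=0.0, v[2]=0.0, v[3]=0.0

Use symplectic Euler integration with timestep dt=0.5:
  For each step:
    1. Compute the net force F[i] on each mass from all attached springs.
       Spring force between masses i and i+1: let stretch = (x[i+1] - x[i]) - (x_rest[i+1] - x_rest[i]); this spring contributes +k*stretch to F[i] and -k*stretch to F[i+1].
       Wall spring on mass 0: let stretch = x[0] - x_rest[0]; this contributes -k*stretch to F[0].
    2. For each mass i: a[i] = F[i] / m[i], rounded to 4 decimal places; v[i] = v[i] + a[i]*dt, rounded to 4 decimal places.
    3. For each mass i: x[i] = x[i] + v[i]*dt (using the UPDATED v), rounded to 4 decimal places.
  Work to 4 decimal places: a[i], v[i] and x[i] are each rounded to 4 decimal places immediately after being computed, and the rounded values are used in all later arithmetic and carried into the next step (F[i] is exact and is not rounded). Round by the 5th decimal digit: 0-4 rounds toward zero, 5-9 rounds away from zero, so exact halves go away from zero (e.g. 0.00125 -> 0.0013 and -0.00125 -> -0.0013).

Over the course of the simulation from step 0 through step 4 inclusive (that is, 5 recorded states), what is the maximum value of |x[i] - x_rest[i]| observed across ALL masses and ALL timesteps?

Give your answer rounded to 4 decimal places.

Answer: 2.8750

Derivation:
Step 0: x=[7.0000 12.0000 17.0000 20.0000] v=[0.0000 0.0000 0.0000 0.0000]
Step 1: x=[6.0000 12.0000 16.5000 21.0000] v=[-2.0000 0.0000 -1.0000 2.0000]
Step 2: x=[5.0000 11.2500 16.0000 22.2500] v=[-2.0000 -1.5000 -1.0000 2.5000]
Step 3: x=[4.6250 9.7500 15.8750 22.8750] v=[-0.7500 -3.0000 -0.2500 1.2500]
Step 4: x=[4.5000 8.7500 15.9688 22.5000] v=[-0.2500 -2.0000 0.1875 -0.7500]
Max displacement = 2.8750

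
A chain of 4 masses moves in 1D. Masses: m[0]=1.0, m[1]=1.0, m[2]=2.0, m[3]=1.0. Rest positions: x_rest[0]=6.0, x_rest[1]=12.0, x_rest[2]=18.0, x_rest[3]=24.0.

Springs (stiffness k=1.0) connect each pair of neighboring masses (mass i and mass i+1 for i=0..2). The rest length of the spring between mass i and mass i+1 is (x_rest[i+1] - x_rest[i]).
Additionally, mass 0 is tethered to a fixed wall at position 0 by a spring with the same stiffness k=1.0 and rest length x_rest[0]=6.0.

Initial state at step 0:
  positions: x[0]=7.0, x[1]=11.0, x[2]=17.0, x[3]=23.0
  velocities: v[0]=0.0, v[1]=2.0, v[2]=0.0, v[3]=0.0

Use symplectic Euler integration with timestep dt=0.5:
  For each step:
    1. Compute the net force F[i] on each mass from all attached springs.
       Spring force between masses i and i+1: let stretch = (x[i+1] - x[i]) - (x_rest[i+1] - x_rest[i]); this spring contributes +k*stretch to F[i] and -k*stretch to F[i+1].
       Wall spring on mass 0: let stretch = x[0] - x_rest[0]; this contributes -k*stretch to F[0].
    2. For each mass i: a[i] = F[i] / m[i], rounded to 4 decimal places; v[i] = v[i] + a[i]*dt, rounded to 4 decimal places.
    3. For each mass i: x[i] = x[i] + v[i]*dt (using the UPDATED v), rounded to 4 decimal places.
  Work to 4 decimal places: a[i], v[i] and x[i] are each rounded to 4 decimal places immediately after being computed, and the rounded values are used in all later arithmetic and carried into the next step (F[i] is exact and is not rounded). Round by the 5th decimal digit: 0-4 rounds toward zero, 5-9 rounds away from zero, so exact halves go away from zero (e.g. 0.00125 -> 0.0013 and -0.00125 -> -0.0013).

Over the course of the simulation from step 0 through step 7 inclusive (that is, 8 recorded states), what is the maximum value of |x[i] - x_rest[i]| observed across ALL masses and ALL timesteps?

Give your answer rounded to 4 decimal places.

Answer: 1.5625

Derivation:
Step 0: x=[7.0000 11.0000 17.0000 23.0000] v=[0.0000 2.0000 0.0000 0.0000]
Step 1: x=[6.2500 12.5000 17.0000 23.0000] v=[-1.5000 3.0000 0.0000 0.0000]
Step 2: x=[5.5000 13.5625 17.1875 23.0000] v=[-1.5000 2.1250 0.3750 0.0000]
Step 3: x=[5.3906 13.5156 17.6485 23.0469] v=[-0.2188 -0.0938 0.9219 0.0938]
Step 4: x=[5.9648 12.4707 18.2677 23.2442] v=[1.1484 -2.0899 1.2383 0.3946]
Step 5: x=[6.6743 11.2485 18.7843 23.6974] v=[1.4190 -2.4444 1.0332 0.9064]
Step 6: x=[6.8588 10.7667 18.9731 24.4224] v=[0.3690 -0.9636 0.3775 1.4499]
Step 7: x=[6.3056 11.3596 18.8172 25.2851] v=[-1.1065 1.1857 -0.3118 1.7253]
Max displacement = 1.5625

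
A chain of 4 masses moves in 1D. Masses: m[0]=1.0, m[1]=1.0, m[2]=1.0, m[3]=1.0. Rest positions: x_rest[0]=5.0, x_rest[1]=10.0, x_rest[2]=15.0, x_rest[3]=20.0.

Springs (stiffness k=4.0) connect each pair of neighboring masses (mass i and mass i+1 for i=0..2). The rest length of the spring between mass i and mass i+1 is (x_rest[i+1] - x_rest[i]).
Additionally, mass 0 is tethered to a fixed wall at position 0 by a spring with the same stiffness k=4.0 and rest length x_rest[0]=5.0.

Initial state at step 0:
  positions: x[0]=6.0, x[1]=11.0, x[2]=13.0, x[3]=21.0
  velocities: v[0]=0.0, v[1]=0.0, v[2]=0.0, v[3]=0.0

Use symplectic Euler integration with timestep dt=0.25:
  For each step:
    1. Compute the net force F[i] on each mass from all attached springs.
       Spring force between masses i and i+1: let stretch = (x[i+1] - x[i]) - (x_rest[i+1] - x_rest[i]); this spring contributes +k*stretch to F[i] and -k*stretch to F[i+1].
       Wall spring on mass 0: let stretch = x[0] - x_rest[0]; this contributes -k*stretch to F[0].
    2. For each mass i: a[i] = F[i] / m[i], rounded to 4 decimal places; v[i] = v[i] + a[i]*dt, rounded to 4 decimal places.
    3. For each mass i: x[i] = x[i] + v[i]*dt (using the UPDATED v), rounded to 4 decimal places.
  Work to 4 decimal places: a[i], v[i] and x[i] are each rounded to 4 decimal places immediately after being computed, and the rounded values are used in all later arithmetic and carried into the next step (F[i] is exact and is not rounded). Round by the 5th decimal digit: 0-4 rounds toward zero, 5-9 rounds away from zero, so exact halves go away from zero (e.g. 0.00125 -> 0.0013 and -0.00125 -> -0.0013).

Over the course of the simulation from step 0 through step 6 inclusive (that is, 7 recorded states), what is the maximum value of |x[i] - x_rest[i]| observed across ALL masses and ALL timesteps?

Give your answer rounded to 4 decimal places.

Step 0: x=[6.0000 11.0000 13.0000 21.0000] v=[0.0000 0.0000 0.0000 0.0000]
Step 1: x=[5.7500 10.2500 14.5000 20.2500] v=[-1.0000 -3.0000 6.0000 -3.0000]
Step 2: x=[5.1875 9.4375 16.3750 19.3125] v=[-2.2500 -3.2500 7.5000 -3.7500]
Step 3: x=[4.3906 9.2969 17.2500 18.8906] v=[-3.1875 -0.5625 3.5000 -1.6875]
Step 4: x=[3.7227 9.9180 16.5469 19.3086] v=[-2.6718 2.4843 -2.8125 1.6719]
Step 5: x=[3.6729 10.6475 14.8770 20.2862] v=[-0.1992 2.9179 -6.6797 3.9102]
Step 6: x=[4.4485 10.6907 13.5020 21.1615] v=[3.1025 0.1728 -5.5000 3.5010]
Max displacement = 2.2500

Answer: 2.2500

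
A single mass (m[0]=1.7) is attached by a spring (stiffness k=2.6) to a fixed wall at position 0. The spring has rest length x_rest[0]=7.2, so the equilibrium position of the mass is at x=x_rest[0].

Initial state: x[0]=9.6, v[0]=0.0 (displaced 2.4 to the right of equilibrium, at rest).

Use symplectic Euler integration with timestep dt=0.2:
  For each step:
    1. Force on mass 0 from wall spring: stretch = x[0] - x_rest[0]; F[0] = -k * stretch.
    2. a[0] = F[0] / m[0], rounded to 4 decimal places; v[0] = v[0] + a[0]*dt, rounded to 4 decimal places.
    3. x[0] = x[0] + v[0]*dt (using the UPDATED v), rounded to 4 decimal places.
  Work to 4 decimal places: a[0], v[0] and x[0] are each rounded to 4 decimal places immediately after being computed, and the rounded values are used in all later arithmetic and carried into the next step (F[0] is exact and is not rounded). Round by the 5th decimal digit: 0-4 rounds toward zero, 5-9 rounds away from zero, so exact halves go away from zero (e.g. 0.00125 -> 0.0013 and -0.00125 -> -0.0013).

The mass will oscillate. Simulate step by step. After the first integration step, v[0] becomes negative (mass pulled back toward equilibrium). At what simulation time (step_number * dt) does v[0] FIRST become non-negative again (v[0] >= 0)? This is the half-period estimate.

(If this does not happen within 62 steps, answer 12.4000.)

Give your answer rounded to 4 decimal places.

Answer: 2.6000

Derivation:
Step 0: x=[9.6000] v=[0.0000]
Step 1: x=[9.4532] v=[-0.7341]
Step 2: x=[9.1685] v=[-1.4233]
Step 3: x=[8.7634] v=[-2.0254]
Step 4: x=[8.2627] v=[-2.5036]
Step 5: x=[7.6970] v=[-2.8287]
Step 6: x=[7.1009] v=[-2.9807]
Step 7: x=[6.5108] v=[-2.9504]
Step 8: x=[5.9629] v=[-2.7396]
Step 9: x=[5.4907] v=[-2.3612]
Step 10: x=[5.1230] v=[-1.8384]
Step 11: x=[4.8824] v=[-1.2031]
Step 12: x=[4.7836] v=[-0.4942]
Step 13: x=[4.8326] v=[0.2449]
First v>=0 after going negative at step 13, time=2.6000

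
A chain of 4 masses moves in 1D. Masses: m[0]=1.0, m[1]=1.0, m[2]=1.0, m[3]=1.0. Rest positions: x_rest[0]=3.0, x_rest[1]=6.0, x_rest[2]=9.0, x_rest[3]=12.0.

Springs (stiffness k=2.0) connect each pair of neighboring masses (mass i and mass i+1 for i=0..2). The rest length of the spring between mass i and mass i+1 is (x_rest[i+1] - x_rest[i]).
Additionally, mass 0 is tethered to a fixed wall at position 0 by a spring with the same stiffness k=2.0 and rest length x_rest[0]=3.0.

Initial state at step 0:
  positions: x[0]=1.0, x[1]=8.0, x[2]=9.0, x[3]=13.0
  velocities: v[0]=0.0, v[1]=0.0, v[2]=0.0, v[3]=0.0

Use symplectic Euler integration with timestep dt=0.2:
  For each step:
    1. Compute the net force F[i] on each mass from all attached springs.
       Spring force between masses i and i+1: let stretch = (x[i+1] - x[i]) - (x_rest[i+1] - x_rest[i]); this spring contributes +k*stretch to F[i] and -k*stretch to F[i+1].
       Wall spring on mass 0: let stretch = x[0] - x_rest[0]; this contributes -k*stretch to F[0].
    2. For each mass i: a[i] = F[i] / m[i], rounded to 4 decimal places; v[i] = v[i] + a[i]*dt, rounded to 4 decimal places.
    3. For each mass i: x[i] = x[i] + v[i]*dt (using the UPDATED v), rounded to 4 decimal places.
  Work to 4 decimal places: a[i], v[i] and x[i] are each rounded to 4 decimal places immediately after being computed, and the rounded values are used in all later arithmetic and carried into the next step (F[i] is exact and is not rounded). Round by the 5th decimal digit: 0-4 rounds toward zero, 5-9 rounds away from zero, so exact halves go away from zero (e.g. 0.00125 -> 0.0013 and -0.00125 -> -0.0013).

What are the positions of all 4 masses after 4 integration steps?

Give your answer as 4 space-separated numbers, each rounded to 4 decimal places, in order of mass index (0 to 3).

Step 0: x=[1.0000 8.0000 9.0000 13.0000] v=[0.0000 0.0000 0.0000 0.0000]
Step 1: x=[1.4800 7.5200 9.2400 12.9200] v=[2.4000 -2.4000 1.2000 -0.4000]
Step 2: x=[2.3248 6.6944 9.6368 12.7856] v=[4.2240 -4.1280 1.9840 -0.6720]
Step 3: x=[3.3332 5.7546 10.0501 12.6393] v=[5.0419 -4.6989 2.0666 -0.7315]
Step 4: x=[4.2686 4.9647 10.3269 12.5259] v=[4.6772 -3.9493 1.3841 -0.5672]

Answer: 4.2686 4.9647 10.3269 12.5259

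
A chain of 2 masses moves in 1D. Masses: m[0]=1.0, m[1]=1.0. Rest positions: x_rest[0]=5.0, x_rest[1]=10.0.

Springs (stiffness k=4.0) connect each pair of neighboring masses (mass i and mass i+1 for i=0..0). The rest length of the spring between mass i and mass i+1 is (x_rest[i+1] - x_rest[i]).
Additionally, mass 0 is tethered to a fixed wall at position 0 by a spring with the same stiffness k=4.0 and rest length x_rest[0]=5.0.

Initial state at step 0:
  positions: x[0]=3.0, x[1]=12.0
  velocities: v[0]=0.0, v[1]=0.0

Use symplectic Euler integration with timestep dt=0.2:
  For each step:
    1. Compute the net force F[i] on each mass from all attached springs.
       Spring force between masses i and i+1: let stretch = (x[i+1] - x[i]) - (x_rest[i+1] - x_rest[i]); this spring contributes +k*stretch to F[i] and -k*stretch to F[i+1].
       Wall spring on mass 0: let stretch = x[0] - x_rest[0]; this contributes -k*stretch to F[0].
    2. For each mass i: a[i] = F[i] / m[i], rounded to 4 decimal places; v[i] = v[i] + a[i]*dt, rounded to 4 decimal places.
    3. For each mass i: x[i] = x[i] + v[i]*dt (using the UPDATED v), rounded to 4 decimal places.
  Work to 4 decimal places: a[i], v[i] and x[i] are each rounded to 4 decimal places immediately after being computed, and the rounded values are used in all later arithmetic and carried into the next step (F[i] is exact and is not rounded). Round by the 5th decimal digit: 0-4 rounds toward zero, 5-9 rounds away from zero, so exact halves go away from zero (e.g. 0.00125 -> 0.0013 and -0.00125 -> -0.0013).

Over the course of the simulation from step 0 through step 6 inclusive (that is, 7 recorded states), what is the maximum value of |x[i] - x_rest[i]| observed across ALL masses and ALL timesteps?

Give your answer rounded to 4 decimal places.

Answer: 2.5881

Derivation:
Step 0: x=[3.0000 12.0000] v=[0.0000 0.0000]
Step 1: x=[3.9600 11.3600] v=[4.8000 -3.2000]
Step 2: x=[5.4704 10.3360] v=[7.5520 -5.1200]
Step 3: x=[6.8840 9.3335] v=[7.0682 -5.0125]
Step 4: x=[7.5881 8.7391] v=[3.5206 -2.9721]
Step 5: x=[7.2623 8.7605] v=[-1.6291 0.1071]
Step 6: x=[6.0142 9.3422] v=[-6.2404 2.9085]
Max displacement = 2.5881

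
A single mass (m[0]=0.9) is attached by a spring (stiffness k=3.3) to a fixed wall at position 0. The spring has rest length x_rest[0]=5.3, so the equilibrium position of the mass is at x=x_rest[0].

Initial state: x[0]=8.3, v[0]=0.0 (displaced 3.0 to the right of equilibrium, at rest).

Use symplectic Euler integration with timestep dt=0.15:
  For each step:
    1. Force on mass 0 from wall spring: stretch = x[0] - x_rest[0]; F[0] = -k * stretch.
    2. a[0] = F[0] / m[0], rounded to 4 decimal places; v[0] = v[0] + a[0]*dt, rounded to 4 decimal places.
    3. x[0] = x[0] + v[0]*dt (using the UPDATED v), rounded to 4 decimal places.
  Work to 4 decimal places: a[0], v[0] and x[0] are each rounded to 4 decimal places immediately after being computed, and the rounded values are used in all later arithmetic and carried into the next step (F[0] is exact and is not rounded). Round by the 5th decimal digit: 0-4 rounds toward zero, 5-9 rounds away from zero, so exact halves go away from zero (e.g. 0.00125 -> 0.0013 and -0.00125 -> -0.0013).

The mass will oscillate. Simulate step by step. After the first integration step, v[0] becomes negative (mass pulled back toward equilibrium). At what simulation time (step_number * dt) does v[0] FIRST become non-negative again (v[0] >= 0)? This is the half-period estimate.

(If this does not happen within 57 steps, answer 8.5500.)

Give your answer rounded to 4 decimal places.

Step 0: x=[8.3000] v=[0.0000]
Step 1: x=[8.0525] v=[-1.6500]
Step 2: x=[7.5779] v=[-3.1639]
Step 3: x=[6.9154] v=[-4.4167]
Step 4: x=[6.1196] v=[-5.3052]
Step 5: x=[5.2562] v=[-5.7560]
Step 6: x=[4.3964] v=[-5.7319]
Step 7: x=[3.6112] v=[-5.2349]
Step 8: x=[2.9653] v=[-4.3061]
Step 9: x=[2.5120] v=[-3.0220]
Step 10: x=[2.2887] v=[-1.4886]
Step 11: x=[2.3138] v=[0.1676]
First v>=0 after going negative at step 11, time=1.6500

Answer: 1.6500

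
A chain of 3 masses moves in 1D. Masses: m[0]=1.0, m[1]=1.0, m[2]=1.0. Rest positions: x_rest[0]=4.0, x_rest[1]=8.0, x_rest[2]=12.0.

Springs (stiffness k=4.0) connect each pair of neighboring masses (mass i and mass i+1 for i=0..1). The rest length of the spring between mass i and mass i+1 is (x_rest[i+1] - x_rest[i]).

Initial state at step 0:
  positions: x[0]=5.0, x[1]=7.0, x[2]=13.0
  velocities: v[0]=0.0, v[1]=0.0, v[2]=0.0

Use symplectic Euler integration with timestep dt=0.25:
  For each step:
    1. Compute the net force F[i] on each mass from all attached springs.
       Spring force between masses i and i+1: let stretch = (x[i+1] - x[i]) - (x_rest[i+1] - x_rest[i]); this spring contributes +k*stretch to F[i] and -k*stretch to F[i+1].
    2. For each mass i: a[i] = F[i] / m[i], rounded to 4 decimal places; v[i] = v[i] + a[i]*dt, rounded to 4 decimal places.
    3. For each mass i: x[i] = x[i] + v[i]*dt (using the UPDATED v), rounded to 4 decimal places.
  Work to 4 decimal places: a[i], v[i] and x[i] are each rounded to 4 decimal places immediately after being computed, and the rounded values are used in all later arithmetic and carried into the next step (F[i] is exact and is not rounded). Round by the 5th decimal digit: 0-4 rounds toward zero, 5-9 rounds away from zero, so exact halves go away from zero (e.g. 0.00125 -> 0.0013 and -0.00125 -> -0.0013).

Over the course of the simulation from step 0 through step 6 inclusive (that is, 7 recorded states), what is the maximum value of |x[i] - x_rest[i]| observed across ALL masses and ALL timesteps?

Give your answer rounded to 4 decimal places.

Answer: 1.8125

Derivation:
Step 0: x=[5.0000 7.0000 13.0000] v=[0.0000 0.0000 0.0000]
Step 1: x=[4.5000 8.0000 12.5000] v=[-2.0000 4.0000 -2.0000]
Step 2: x=[3.8750 9.2500 11.8750] v=[-2.5000 5.0000 -2.5000]
Step 3: x=[3.5938 9.8125 11.5938] v=[-1.1250 2.2500 -1.1250]
Step 4: x=[3.8672 9.2657 11.8672] v=[1.0937 -2.1874 1.0937]
Step 5: x=[4.4903 8.0196 12.4903] v=[2.4922 -4.9844 2.4922]
Step 6: x=[4.9957 7.0089 12.9957] v=[2.0215 -4.0430 2.0215]
Max displacement = 1.8125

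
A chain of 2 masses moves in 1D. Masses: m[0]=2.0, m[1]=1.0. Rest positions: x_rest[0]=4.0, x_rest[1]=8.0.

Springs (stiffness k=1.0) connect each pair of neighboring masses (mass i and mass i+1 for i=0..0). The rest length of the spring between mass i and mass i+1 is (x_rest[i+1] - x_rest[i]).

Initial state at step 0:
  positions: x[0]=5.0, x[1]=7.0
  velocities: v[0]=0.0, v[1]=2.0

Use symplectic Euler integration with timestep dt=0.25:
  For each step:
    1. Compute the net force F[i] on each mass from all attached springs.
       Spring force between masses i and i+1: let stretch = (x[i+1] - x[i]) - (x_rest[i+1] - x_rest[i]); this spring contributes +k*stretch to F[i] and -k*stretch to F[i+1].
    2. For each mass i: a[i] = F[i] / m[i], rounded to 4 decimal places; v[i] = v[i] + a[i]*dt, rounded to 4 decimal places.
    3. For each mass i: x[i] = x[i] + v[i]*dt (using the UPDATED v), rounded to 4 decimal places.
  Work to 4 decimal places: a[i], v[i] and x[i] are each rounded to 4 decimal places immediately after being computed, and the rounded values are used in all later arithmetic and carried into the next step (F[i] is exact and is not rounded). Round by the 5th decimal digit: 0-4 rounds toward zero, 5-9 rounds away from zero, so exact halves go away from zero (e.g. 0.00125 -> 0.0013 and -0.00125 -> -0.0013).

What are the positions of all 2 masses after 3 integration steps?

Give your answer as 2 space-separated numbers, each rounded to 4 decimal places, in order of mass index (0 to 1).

Answer: 4.7148 9.0704

Derivation:
Step 0: x=[5.0000 7.0000] v=[0.0000 2.0000]
Step 1: x=[4.9375 7.6250] v=[-0.2500 2.5000]
Step 2: x=[4.8340 8.3320] v=[-0.4141 2.8281]
Step 3: x=[4.7148 9.0704] v=[-0.4769 2.9536]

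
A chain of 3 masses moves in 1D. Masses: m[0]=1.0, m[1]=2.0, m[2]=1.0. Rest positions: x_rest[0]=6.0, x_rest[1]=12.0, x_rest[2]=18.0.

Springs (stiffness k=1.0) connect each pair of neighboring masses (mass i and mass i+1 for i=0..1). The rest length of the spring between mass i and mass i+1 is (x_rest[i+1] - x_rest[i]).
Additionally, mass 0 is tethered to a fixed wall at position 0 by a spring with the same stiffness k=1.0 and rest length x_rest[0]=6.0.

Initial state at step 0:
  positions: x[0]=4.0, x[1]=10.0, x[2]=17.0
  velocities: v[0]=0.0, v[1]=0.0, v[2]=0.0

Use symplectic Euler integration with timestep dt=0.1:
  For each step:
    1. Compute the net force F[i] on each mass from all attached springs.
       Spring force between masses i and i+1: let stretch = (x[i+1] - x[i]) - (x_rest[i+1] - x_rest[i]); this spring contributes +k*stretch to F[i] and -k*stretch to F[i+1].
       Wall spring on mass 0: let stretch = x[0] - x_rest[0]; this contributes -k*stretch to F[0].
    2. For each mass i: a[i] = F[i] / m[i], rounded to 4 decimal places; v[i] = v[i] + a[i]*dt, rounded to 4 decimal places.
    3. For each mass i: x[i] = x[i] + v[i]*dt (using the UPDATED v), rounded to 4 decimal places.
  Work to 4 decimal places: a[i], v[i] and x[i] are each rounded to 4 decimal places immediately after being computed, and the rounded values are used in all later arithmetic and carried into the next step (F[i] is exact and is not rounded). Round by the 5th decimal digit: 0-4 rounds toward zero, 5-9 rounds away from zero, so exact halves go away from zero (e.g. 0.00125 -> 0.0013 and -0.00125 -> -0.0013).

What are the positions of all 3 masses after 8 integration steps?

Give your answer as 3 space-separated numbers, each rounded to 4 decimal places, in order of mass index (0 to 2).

Step 0: x=[4.0000 10.0000 17.0000] v=[0.0000 0.0000 0.0000]
Step 1: x=[4.0200 10.0050 16.9900] v=[0.2000 0.0500 -0.1000]
Step 2: x=[4.0597 10.0150 16.9702] v=[0.3965 0.1000 -0.1985]
Step 3: x=[4.1183 10.0300 16.9408] v=[0.5861 0.1500 -0.2940]
Step 4: x=[4.1948 10.0500 16.9023] v=[0.7654 0.2000 -0.3851]
Step 5: x=[4.2879 10.0750 16.8553] v=[0.9314 0.2499 -0.4703]
Step 6: x=[4.3960 10.1050 16.8005] v=[1.0813 0.2996 -0.5483]
Step 7: x=[4.5173 10.1399 16.7387] v=[1.2126 0.3489 -0.6179]
Step 8: x=[4.6496 10.1797 16.6709] v=[1.3231 0.3977 -0.6778]

Answer: 4.6496 10.1797 16.6709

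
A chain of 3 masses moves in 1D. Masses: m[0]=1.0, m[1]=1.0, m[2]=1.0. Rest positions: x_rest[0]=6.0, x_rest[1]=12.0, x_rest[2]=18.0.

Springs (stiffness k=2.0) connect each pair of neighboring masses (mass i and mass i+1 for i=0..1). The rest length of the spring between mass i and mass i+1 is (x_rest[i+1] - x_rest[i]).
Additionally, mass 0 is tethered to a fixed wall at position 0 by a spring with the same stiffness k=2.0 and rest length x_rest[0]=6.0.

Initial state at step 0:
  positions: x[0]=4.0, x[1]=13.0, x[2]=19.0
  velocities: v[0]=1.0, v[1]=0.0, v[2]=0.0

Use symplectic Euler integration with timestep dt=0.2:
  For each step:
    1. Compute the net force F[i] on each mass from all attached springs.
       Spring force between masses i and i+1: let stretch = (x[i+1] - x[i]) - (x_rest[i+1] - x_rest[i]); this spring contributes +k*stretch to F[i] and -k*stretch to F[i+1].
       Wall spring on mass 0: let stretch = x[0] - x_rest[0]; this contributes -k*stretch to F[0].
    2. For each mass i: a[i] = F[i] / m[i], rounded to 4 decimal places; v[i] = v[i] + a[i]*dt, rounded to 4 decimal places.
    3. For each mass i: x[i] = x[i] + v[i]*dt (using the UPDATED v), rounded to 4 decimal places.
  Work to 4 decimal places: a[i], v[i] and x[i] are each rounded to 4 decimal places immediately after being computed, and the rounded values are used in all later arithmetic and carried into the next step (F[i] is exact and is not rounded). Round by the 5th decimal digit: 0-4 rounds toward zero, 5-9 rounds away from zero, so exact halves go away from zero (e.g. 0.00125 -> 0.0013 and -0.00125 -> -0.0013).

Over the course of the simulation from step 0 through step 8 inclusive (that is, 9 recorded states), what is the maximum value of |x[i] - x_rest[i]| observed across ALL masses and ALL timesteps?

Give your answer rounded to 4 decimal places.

Step 0: x=[4.0000 13.0000 19.0000] v=[1.0000 0.0000 0.0000]
Step 1: x=[4.6000 12.7600 19.0000] v=[3.0000 -1.2000 0.0000]
Step 2: x=[5.4848 12.3664 18.9808] v=[4.4240 -1.9680 -0.0960]
Step 3: x=[6.4813 11.9514 18.9124] v=[4.9827 -2.0749 -0.3418]
Step 4: x=[7.3969 11.6557 18.7672] v=[4.5782 -1.4785 -0.7262]
Step 5: x=[8.0615 11.5882 18.5330] v=[3.3230 -0.3374 -1.1708]
Step 6: x=[8.3633 11.7942 18.2233] v=[1.5091 1.0298 -1.5487]
Step 7: x=[8.2705 12.2400 17.8792] v=[-0.4639 2.2291 -1.7203]
Step 8: x=[7.8336 12.8194 17.5640] v=[-2.1843 2.8970 -1.5760]
Max displacement = 2.3633

Answer: 2.3633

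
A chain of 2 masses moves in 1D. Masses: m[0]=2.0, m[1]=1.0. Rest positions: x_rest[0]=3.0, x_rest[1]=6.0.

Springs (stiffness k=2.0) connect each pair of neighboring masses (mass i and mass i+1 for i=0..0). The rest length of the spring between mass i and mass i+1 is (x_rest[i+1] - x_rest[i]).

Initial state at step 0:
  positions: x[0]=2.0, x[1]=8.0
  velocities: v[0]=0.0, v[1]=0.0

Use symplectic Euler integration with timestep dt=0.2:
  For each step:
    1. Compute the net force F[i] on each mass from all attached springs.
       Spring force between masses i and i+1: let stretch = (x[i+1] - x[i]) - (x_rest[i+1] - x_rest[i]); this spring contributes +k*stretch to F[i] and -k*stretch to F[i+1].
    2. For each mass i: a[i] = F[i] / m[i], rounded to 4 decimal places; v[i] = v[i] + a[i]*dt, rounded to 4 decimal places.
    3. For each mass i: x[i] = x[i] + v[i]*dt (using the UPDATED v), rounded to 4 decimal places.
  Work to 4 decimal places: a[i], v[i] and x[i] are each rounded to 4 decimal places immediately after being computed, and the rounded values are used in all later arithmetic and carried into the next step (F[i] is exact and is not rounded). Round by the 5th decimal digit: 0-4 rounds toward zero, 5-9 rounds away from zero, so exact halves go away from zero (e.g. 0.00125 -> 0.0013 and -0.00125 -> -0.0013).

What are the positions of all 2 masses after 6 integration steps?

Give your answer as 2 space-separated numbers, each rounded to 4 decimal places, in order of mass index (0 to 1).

Answer: 3.6482 4.7038

Derivation:
Step 0: x=[2.0000 8.0000] v=[0.0000 0.0000]
Step 1: x=[2.1200 7.7600] v=[0.6000 -1.2000]
Step 2: x=[2.3456 7.3088] v=[1.1280 -2.2560]
Step 3: x=[2.6497 6.7005] v=[1.5206 -3.0413]
Step 4: x=[2.9959 6.0082] v=[1.7308 -3.4616]
Step 5: x=[3.3426 5.3149] v=[1.7333 -3.4665]
Step 6: x=[3.6482 4.7038] v=[1.5278 -3.0554]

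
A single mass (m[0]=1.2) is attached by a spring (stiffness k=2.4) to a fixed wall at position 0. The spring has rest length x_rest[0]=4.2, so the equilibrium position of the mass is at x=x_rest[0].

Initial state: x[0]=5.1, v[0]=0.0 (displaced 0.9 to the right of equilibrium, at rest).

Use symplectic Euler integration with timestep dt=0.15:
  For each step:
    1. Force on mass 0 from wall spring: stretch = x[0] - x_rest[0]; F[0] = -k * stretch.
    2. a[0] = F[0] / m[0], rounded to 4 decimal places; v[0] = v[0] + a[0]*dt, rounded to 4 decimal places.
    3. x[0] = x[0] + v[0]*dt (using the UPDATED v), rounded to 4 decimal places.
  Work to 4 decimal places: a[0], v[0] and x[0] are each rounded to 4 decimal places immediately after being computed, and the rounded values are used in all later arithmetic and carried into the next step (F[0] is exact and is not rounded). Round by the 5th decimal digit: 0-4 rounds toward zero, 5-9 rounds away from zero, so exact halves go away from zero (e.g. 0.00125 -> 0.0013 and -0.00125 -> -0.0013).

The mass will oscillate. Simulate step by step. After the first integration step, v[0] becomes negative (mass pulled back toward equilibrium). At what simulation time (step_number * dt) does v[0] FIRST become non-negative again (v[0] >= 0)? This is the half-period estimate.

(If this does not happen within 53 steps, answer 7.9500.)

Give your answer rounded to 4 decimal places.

Step 0: x=[5.1000] v=[0.0000]
Step 1: x=[5.0595] v=[-0.2700]
Step 2: x=[4.9803] v=[-0.5279]
Step 3: x=[4.8660] v=[-0.7620]
Step 4: x=[4.7217] v=[-0.9618]
Step 5: x=[4.5540] v=[-1.1183]
Step 6: x=[4.3703] v=[-1.2245]
Step 7: x=[4.1790] v=[-1.2756]
Step 8: x=[3.9886] v=[-1.2693]
Step 9: x=[3.8077] v=[-1.2059]
Step 10: x=[3.6445] v=[-1.0882]
Step 11: x=[3.5063] v=[-0.9216]
Step 12: x=[3.3993] v=[-0.7135]
Step 13: x=[3.3283] v=[-0.4733]
Step 14: x=[3.2965] v=[-0.2118]
Step 15: x=[3.3054] v=[0.0593]
First v>=0 after going negative at step 15, time=2.2500

Answer: 2.2500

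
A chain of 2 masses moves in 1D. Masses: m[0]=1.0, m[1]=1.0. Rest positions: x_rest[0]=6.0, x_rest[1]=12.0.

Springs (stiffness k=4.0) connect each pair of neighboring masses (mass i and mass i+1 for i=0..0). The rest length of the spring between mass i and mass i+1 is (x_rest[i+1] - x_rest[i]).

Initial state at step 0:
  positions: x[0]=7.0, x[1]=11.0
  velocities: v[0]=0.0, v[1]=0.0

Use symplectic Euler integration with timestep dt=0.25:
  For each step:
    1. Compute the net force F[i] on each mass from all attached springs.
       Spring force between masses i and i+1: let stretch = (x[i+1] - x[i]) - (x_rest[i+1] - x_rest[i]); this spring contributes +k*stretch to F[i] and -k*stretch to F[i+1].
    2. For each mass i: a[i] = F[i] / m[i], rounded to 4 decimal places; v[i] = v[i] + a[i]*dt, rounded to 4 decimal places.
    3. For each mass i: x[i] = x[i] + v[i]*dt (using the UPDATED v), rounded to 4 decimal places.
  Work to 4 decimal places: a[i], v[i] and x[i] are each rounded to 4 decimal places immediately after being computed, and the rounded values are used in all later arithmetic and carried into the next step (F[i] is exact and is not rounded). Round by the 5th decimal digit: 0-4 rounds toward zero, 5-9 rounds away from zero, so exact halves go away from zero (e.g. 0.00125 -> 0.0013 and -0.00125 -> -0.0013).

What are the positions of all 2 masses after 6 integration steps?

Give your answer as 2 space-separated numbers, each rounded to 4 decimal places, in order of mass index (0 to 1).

Answer: 5.9844 12.0157

Derivation:
Step 0: x=[7.0000 11.0000] v=[0.0000 0.0000]
Step 1: x=[6.5000 11.5000] v=[-2.0000 2.0000]
Step 2: x=[5.7500 12.2500] v=[-3.0000 3.0000]
Step 3: x=[5.1250 12.8750] v=[-2.5000 2.5000]
Step 4: x=[4.9375 13.0625] v=[-0.7500 0.7500]
Step 5: x=[5.2813 12.7188] v=[1.3750 -1.3750]
Step 6: x=[5.9844 12.0157] v=[2.8125 -2.8125]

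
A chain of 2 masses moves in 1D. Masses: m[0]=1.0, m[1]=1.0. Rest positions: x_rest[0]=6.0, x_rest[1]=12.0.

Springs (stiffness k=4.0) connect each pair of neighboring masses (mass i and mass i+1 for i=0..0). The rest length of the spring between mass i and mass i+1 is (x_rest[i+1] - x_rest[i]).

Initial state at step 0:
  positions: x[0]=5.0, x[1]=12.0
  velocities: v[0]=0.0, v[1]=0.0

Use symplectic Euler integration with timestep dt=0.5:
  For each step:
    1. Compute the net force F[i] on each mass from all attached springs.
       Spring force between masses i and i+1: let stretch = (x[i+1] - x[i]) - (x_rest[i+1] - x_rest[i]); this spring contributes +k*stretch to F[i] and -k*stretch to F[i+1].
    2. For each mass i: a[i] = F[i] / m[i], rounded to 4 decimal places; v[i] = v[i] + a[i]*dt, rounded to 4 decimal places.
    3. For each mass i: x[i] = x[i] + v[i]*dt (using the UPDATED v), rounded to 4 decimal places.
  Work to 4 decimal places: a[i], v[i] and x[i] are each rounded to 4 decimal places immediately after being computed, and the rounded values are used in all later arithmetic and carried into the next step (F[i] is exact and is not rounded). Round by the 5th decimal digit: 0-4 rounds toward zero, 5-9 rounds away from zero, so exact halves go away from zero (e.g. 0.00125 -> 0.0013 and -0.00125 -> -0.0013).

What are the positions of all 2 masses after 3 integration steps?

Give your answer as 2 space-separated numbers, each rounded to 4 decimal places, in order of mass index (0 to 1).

Step 0: x=[5.0000 12.0000] v=[0.0000 0.0000]
Step 1: x=[6.0000 11.0000] v=[2.0000 -2.0000]
Step 2: x=[6.0000 11.0000] v=[0.0000 0.0000]
Step 3: x=[5.0000 12.0000] v=[-2.0000 2.0000]

Answer: 5.0000 12.0000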